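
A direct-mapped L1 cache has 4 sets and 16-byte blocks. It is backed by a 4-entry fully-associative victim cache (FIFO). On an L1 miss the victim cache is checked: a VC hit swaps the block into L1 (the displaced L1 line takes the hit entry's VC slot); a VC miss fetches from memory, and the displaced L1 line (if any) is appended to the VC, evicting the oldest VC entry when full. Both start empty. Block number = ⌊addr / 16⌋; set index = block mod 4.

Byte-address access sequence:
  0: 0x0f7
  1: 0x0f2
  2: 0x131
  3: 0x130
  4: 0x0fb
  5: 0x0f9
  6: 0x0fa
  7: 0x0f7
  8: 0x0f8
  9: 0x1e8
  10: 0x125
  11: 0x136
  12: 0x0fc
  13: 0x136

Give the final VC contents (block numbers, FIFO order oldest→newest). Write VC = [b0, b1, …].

0: 0xf7 (blk 15, set 3) → MISS  vc=[]
1: 0xf2 (blk 15, set 3) → L1-HIT  vc=[]
2: 0x131 (blk 19, set 3) → MISS  vc=[15]
3: 0x130 (blk 19, set 3) → L1-HIT  vc=[15]
4: 0xfb (blk 15, set 3) → VC-HIT  vc=[19]
5: 0xf9 (blk 15, set 3) → L1-HIT  vc=[19]
6: 0xfa (blk 15, set 3) → L1-HIT  vc=[19]
7: 0xf7 (blk 15, set 3) → L1-HIT  vc=[19]
8: 0xf8 (blk 15, set 3) → L1-HIT  vc=[19]
9: 0x1e8 (blk 30, set 2) → MISS  vc=[19]
10: 0x125 (blk 18, set 2) → MISS  vc=[19, 30]
11: 0x136 (blk 19, set 3) → VC-HIT  vc=[15, 30]
12: 0xfc (blk 15, set 3) → VC-HIT  vc=[19, 30]
13: 0x136 (blk 19, set 3) → VC-HIT  vc=[15, 30]

VC = [15, 30]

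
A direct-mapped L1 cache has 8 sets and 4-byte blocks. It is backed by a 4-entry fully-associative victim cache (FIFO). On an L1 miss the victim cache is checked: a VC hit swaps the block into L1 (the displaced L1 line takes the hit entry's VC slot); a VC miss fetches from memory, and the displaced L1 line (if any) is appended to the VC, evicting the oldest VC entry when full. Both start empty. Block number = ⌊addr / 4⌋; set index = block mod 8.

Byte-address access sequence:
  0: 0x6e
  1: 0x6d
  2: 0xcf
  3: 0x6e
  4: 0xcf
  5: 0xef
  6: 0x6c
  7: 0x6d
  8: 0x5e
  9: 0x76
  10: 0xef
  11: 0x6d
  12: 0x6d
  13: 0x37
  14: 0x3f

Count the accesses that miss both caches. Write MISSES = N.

MISSES = 7

  [0] addr=0x6e blk=27 s=3: MISS | VC []
  [1] addr=0x6d blk=27 s=3: L1-HIT | VC []
  [2] addr=0xcf blk=51 s=3: MISS | VC [27]
  [3] addr=0x6e blk=27 s=3: VC-HIT | VC [51]
  [4] addr=0xcf blk=51 s=3: VC-HIT | VC [27]
  [5] addr=0xef blk=59 s=3: MISS | VC [27, 51]
  [6] addr=0x6c blk=27 s=3: VC-HIT | VC [59, 51]
  [7] addr=0x6d blk=27 s=3: L1-HIT | VC [59, 51]
  [8] addr=0x5e blk=23 s=7: MISS | VC [59, 51]
  [9] addr=0x76 blk=29 s=5: MISS | VC [59, 51]
  [10] addr=0xef blk=59 s=3: VC-HIT | VC [27, 51]
  [11] addr=0x6d blk=27 s=3: VC-HIT | VC [59, 51]
  [12] addr=0x6d blk=27 s=3: L1-HIT | VC [59, 51]
  [13] addr=0x37 blk=13 s=5: MISS | VC [59, 51, 29]
  [14] addr=0x3f blk=15 s=7: MISS | VC [59, 51, 29, 23]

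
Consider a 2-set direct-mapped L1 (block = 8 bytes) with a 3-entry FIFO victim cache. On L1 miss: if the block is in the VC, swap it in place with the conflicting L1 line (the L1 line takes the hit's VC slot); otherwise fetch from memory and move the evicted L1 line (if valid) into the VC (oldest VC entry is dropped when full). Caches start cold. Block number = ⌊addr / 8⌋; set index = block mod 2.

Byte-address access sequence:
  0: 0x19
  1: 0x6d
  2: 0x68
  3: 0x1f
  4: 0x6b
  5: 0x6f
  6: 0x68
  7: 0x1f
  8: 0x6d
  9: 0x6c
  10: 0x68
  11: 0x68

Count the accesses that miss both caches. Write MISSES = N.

  [0] addr=0x19 blk=3 s=1: MISS | VC []
  [1] addr=0x6d blk=13 s=1: MISS | VC [3]
  [2] addr=0x68 blk=13 s=1: L1-HIT | VC [3]
  [3] addr=0x1f blk=3 s=1: VC-HIT | VC [13]
  [4] addr=0x6b blk=13 s=1: VC-HIT | VC [3]
  [5] addr=0x6f blk=13 s=1: L1-HIT | VC [3]
  [6] addr=0x68 blk=13 s=1: L1-HIT | VC [3]
  [7] addr=0x1f blk=3 s=1: VC-HIT | VC [13]
  [8] addr=0x6d blk=13 s=1: VC-HIT | VC [3]
  [9] addr=0x6c blk=13 s=1: L1-HIT | VC [3]
  [10] addr=0x68 blk=13 s=1: L1-HIT | VC [3]
  [11] addr=0x68 blk=13 s=1: L1-HIT | VC [3]

MISSES = 2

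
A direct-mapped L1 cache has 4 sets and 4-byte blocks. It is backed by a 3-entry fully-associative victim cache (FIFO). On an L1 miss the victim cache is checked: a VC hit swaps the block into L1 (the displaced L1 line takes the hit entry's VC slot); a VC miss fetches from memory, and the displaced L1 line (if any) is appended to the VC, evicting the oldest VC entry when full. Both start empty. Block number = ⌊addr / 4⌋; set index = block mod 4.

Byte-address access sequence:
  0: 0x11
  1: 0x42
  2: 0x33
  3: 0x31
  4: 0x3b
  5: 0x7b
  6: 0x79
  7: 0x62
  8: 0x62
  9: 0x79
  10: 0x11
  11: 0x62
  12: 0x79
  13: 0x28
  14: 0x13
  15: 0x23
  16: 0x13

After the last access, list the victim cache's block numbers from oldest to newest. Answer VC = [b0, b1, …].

0: 0x11 (blk 4, set 0) → MISS  vc=[]
1: 0x42 (blk 16, set 0) → MISS  vc=[4]
2: 0x33 (blk 12, set 0) → MISS  vc=[4, 16]
3: 0x31 (blk 12, set 0) → L1-HIT  vc=[4, 16]
4: 0x3b (blk 14, set 2) → MISS  vc=[4, 16]
5: 0x7b (blk 30, set 2) → MISS  vc=[4, 16, 14]
6: 0x79 (blk 30, set 2) → L1-HIT  vc=[4, 16, 14]
7: 0x62 (blk 24, set 0) → MISS  vc=[16, 14, 12]
8: 0x62 (blk 24, set 0) → L1-HIT  vc=[16, 14, 12]
9: 0x79 (blk 30, set 2) → L1-HIT  vc=[16, 14, 12]
10: 0x11 (blk 4, set 0) → MISS  vc=[14, 12, 24]
11: 0x62 (blk 24, set 0) → VC-HIT  vc=[14, 12, 4]
12: 0x79 (blk 30, set 2) → L1-HIT  vc=[14, 12, 4]
13: 0x28 (blk 10, set 2) → MISS  vc=[12, 4, 30]
14: 0x13 (blk 4, set 0) → VC-HIT  vc=[12, 24, 30]
15: 0x23 (blk 8, set 0) → MISS  vc=[24, 30, 4]
16: 0x13 (blk 4, set 0) → VC-HIT  vc=[24, 30, 8]

VC = [24, 30, 8]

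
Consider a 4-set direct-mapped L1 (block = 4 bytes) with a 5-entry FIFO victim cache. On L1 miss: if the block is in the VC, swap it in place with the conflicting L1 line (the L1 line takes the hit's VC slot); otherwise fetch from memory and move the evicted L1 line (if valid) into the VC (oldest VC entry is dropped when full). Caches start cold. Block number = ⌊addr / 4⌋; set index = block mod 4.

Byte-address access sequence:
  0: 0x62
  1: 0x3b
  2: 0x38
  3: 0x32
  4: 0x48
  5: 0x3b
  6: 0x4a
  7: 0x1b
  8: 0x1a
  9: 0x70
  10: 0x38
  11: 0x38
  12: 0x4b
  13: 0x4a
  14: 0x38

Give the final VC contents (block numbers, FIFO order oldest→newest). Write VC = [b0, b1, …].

VC = [24, 6, 18, 12]

  [0] addr=0x62 blk=24 s=0: MISS | VC []
  [1] addr=0x3b blk=14 s=2: MISS | VC []
  [2] addr=0x38 blk=14 s=2: L1-HIT | VC []
  [3] addr=0x32 blk=12 s=0: MISS | VC [24]
  [4] addr=0x48 blk=18 s=2: MISS | VC [24, 14]
  [5] addr=0x3b blk=14 s=2: VC-HIT | VC [24, 18]
  [6] addr=0x4a blk=18 s=2: VC-HIT | VC [24, 14]
  [7] addr=0x1b blk=6 s=2: MISS | VC [24, 14, 18]
  [8] addr=0x1a blk=6 s=2: L1-HIT | VC [24, 14, 18]
  [9] addr=0x70 blk=28 s=0: MISS | VC [24, 14, 18, 12]
  [10] addr=0x38 blk=14 s=2: VC-HIT | VC [24, 6, 18, 12]
  [11] addr=0x38 blk=14 s=2: L1-HIT | VC [24, 6, 18, 12]
  [12] addr=0x4b blk=18 s=2: VC-HIT | VC [24, 6, 14, 12]
  [13] addr=0x4a blk=18 s=2: L1-HIT | VC [24, 6, 14, 12]
  [14] addr=0x38 blk=14 s=2: VC-HIT | VC [24, 6, 18, 12]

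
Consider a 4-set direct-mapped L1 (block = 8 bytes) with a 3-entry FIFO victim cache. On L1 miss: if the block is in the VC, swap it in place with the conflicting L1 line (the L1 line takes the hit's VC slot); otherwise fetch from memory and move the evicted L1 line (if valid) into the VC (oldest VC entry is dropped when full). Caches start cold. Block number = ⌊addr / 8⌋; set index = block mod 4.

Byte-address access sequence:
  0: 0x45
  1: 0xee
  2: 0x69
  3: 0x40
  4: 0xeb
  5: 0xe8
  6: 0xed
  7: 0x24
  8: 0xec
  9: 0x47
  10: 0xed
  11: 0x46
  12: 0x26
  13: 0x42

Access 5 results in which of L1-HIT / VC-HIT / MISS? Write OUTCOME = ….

OUTCOME = L1-HIT

0: 0x45 (blk 8, set 0) → MISS  vc=[]
1: 0xee (blk 29, set 1) → MISS  vc=[]
2: 0x69 (blk 13, set 1) → MISS  vc=[29]
3: 0x40 (blk 8, set 0) → L1-HIT  vc=[29]
4: 0xeb (blk 29, set 1) → VC-HIT  vc=[13]
5: 0xe8 (blk 29, set 1) → L1-HIT  vc=[13]
6: 0xed (blk 29, set 1) → L1-HIT  vc=[13]
7: 0x24 (blk 4, set 0) → MISS  vc=[13, 8]
8: 0xec (blk 29, set 1) → L1-HIT  vc=[13, 8]
9: 0x47 (blk 8, set 0) → VC-HIT  vc=[13, 4]
10: 0xed (blk 29, set 1) → L1-HIT  vc=[13, 4]
11: 0x46 (blk 8, set 0) → L1-HIT  vc=[13, 4]
12: 0x26 (blk 4, set 0) → VC-HIT  vc=[13, 8]
13: 0x42 (blk 8, set 0) → VC-HIT  vc=[13, 4]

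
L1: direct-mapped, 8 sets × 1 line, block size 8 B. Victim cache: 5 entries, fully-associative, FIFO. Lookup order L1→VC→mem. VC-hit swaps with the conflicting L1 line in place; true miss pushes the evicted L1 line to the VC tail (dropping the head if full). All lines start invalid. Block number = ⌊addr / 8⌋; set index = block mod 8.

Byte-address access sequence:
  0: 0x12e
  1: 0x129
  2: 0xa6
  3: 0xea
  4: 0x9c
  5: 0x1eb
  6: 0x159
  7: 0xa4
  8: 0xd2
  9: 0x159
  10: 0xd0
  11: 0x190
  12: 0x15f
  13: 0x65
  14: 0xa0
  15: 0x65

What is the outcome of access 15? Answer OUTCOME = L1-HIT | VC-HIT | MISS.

OUTCOME = VC-HIT

0: 0x12e (blk 37, set 5) → MISS  vc=[]
1: 0x129 (blk 37, set 5) → L1-HIT  vc=[]
2: 0xa6 (blk 20, set 4) → MISS  vc=[]
3: 0xea (blk 29, set 5) → MISS  vc=[37]
4: 0x9c (blk 19, set 3) → MISS  vc=[37]
5: 0x1eb (blk 61, set 5) → MISS  vc=[37, 29]
6: 0x159 (blk 43, set 3) → MISS  vc=[37, 29, 19]
7: 0xa4 (blk 20, set 4) → L1-HIT  vc=[37, 29, 19]
8: 0xd2 (blk 26, set 2) → MISS  vc=[37, 29, 19]
9: 0x159 (blk 43, set 3) → L1-HIT  vc=[37, 29, 19]
10: 0xd0 (blk 26, set 2) → L1-HIT  vc=[37, 29, 19]
11: 0x190 (blk 50, set 2) → MISS  vc=[37, 29, 19, 26]
12: 0x15f (blk 43, set 3) → L1-HIT  vc=[37, 29, 19, 26]
13: 0x65 (blk 12, set 4) → MISS  vc=[37, 29, 19, 26, 20]
14: 0xa0 (blk 20, set 4) → VC-HIT  vc=[37, 29, 19, 26, 12]
15: 0x65 (blk 12, set 4) → VC-HIT  vc=[37, 29, 19, 26, 20]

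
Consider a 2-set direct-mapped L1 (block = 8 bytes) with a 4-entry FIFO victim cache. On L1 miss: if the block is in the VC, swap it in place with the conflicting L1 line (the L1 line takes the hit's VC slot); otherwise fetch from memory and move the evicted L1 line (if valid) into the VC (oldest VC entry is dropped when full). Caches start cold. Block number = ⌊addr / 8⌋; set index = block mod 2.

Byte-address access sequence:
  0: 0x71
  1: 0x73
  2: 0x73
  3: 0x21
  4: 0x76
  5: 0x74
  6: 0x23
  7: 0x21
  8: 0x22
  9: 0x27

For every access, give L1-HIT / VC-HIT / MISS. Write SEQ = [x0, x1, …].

#0 0x71→b14/s0 MISS; vc=[]
#1 0x73→b14/s0 L1-HIT; vc=[]
#2 0x73→b14/s0 L1-HIT; vc=[]
#3 0x21→b4/s0 MISS; vc=[14]
#4 0x76→b14/s0 VC-HIT; vc=[4]
#5 0x74→b14/s0 L1-HIT; vc=[4]
#6 0x23→b4/s0 VC-HIT; vc=[14]
#7 0x21→b4/s0 L1-HIT; vc=[14]
#8 0x22→b4/s0 L1-HIT; vc=[14]
#9 0x27→b4/s0 L1-HIT; vc=[14]

SEQ = [MISS, L1-HIT, L1-HIT, MISS, VC-HIT, L1-HIT, VC-HIT, L1-HIT, L1-HIT, L1-HIT]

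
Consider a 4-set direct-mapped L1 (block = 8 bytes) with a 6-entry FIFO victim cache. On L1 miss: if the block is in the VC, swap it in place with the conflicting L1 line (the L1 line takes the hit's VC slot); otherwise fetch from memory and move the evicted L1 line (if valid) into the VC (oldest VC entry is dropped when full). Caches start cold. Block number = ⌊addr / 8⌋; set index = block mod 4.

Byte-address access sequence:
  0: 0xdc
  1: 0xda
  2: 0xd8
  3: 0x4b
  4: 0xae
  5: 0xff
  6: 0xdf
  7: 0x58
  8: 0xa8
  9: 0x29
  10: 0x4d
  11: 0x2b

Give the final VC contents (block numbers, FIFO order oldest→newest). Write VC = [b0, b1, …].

  [0] addr=0xdc blk=27 s=3: MISS | VC []
  [1] addr=0xda blk=27 s=3: L1-HIT | VC []
  [2] addr=0xd8 blk=27 s=3: L1-HIT | VC []
  [3] addr=0x4b blk=9 s=1: MISS | VC []
  [4] addr=0xae blk=21 s=1: MISS | VC [9]
  [5] addr=0xff blk=31 s=3: MISS | VC [9, 27]
  [6] addr=0xdf blk=27 s=3: VC-HIT | VC [9, 31]
  [7] addr=0x58 blk=11 s=3: MISS | VC [9, 31, 27]
  [8] addr=0xa8 blk=21 s=1: L1-HIT | VC [9, 31, 27]
  [9] addr=0x29 blk=5 s=1: MISS | VC [9, 31, 27, 21]
  [10] addr=0x4d blk=9 s=1: VC-HIT | VC [5, 31, 27, 21]
  [11] addr=0x2b blk=5 s=1: VC-HIT | VC [9, 31, 27, 21]

VC = [9, 31, 27, 21]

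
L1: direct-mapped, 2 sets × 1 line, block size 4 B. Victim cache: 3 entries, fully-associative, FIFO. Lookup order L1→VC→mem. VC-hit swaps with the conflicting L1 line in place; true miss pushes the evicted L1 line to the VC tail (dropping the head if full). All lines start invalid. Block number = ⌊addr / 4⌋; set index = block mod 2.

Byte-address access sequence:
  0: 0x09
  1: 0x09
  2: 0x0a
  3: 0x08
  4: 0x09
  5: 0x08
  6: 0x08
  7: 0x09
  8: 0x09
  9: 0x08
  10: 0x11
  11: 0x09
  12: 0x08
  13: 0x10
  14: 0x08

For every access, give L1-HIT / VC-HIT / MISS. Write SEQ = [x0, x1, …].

SEQ = [MISS, L1-HIT, L1-HIT, L1-HIT, L1-HIT, L1-HIT, L1-HIT, L1-HIT, L1-HIT, L1-HIT, MISS, VC-HIT, L1-HIT, VC-HIT, VC-HIT]

#0 0x9→b2/s0 MISS; vc=[]
#1 0x9→b2/s0 L1-HIT; vc=[]
#2 0xa→b2/s0 L1-HIT; vc=[]
#3 0x8→b2/s0 L1-HIT; vc=[]
#4 0x9→b2/s0 L1-HIT; vc=[]
#5 0x8→b2/s0 L1-HIT; vc=[]
#6 0x8→b2/s0 L1-HIT; vc=[]
#7 0x9→b2/s0 L1-HIT; vc=[]
#8 0x9→b2/s0 L1-HIT; vc=[]
#9 0x8→b2/s0 L1-HIT; vc=[]
#10 0x11→b4/s0 MISS; vc=[2]
#11 0x9→b2/s0 VC-HIT; vc=[4]
#12 0x8→b2/s0 L1-HIT; vc=[4]
#13 0x10→b4/s0 VC-HIT; vc=[2]
#14 0x8→b2/s0 VC-HIT; vc=[4]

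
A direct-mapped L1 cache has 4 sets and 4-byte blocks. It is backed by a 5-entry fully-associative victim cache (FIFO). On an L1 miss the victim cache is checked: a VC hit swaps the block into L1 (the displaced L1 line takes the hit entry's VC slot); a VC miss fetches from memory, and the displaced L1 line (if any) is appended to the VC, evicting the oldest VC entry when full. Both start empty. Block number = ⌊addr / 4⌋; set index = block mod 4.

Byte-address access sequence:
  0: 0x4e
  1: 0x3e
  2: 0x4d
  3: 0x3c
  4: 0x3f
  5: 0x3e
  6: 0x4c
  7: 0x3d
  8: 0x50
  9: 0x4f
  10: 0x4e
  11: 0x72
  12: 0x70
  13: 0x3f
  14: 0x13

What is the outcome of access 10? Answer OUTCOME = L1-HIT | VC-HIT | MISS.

#0 0x4e→b19/s3 MISS; vc=[]
#1 0x3e→b15/s3 MISS; vc=[19]
#2 0x4d→b19/s3 VC-HIT; vc=[15]
#3 0x3c→b15/s3 VC-HIT; vc=[19]
#4 0x3f→b15/s3 L1-HIT; vc=[19]
#5 0x3e→b15/s3 L1-HIT; vc=[19]
#6 0x4c→b19/s3 VC-HIT; vc=[15]
#7 0x3d→b15/s3 VC-HIT; vc=[19]
#8 0x50→b20/s0 MISS; vc=[19]
#9 0x4f→b19/s3 VC-HIT; vc=[15]
#10 0x4e→b19/s3 L1-HIT; vc=[15]
#11 0x72→b28/s0 MISS; vc=[15,20]
#12 0x70→b28/s0 L1-HIT; vc=[15,20]
#13 0x3f→b15/s3 VC-HIT; vc=[19,20]
#14 0x13→b4/s0 MISS; vc=[19,20,28]

OUTCOME = L1-HIT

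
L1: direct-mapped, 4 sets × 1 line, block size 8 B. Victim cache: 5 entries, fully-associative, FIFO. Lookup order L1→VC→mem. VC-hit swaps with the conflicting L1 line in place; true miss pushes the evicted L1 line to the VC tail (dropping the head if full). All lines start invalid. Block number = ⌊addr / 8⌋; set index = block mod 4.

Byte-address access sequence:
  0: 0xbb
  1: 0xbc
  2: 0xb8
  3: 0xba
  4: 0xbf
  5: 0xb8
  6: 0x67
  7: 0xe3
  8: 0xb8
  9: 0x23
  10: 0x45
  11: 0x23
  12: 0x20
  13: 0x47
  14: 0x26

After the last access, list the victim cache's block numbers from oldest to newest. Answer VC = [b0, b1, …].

0: 0xbb (blk 23, set 3) → MISS  vc=[]
1: 0xbc (blk 23, set 3) → L1-HIT  vc=[]
2: 0xb8 (blk 23, set 3) → L1-HIT  vc=[]
3: 0xba (blk 23, set 3) → L1-HIT  vc=[]
4: 0xbf (blk 23, set 3) → L1-HIT  vc=[]
5: 0xb8 (blk 23, set 3) → L1-HIT  vc=[]
6: 0x67 (blk 12, set 0) → MISS  vc=[]
7: 0xe3 (blk 28, set 0) → MISS  vc=[12]
8: 0xb8 (blk 23, set 3) → L1-HIT  vc=[12]
9: 0x23 (blk 4, set 0) → MISS  vc=[12, 28]
10: 0x45 (blk 8, set 0) → MISS  vc=[12, 28, 4]
11: 0x23 (blk 4, set 0) → VC-HIT  vc=[12, 28, 8]
12: 0x20 (blk 4, set 0) → L1-HIT  vc=[12, 28, 8]
13: 0x47 (blk 8, set 0) → VC-HIT  vc=[12, 28, 4]
14: 0x26 (blk 4, set 0) → VC-HIT  vc=[12, 28, 8]

VC = [12, 28, 8]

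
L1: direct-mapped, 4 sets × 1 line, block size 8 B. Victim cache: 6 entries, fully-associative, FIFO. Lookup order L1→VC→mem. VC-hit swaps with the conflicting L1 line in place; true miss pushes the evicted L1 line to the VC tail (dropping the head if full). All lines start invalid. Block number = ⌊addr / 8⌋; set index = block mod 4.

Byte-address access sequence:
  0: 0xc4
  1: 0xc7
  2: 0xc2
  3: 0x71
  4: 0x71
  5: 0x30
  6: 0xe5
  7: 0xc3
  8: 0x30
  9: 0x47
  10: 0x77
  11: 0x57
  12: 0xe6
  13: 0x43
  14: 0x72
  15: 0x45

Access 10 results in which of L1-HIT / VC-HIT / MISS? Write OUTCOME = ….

OUTCOME = VC-HIT

#0 0xc4→b24/s0 MISS; vc=[]
#1 0xc7→b24/s0 L1-HIT; vc=[]
#2 0xc2→b24/s0 L1-HIT; vc=[]
#3 0x71→b14/s2 MISS; vc=[]
#4 0x71→b14/s2 L1-HIT; vc=[]
#5 0x30→b6/s2 MISS; vc=[14]
#6 0xe5→b28/s0 MISS; vc=[14,24]
#7 0xc3→b24/s0 VC-HIT; vc=[14,28]
#8 0x30→b6/s2 L1-HIT; vc=[14,28]
#9 0x47→b8/s0 MISS; vc=[14,28,24]
#10 0x77→b14/s2 VC-HIT; vc=[6,28,24]
#11 0x57→b10/s2 MISS; vc=[6,28,24,14]
#12 0xe6→b28/s0 VC-HIT; vc=[6,8,24,14]
#13 0x43→b8/s0 VC-HIT; vc=[6,28,24,14]
#14 0x72→b14/s2 VC-HIT; vc=[6,28,24,10]
#15 0x45→b8/s0 L1-HIT; vc=[6,28,24,10]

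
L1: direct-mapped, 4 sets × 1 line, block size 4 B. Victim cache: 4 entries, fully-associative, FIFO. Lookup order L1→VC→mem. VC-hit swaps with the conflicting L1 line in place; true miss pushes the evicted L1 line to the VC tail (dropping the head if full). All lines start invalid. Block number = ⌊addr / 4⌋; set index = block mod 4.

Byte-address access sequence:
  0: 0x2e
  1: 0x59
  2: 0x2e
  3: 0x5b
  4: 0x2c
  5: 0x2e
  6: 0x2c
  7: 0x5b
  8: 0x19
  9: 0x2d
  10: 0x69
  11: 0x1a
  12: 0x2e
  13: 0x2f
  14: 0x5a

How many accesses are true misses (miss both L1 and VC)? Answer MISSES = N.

MISSES = 4

#0 0x2e→b11/s3 MISS; vc=[]
#1 0x59→b22/s2 MISS; vc=[]
#2 0x2e→b11/s3 L1-HIT; vc=[]
#3 0x5b→b22/s2 L1-HIT; vc=[]
#4 0x2c→b11/s3 L1-HIT; vc=[]
#5 0x2e→b11/s3 L1-HIT; vc=[]
#6 0x2c→b11/s3 L1-HIT; vc=[]
#7 0x5b→b22/s2 L1-HIT; vc=[]
#8 0x19→b6/s2 MISS; vc=[22]
#9 0x2d→b11/s3 L1-HIT; vc=[22]
#10 0x69→b26/s2 MISS; vc=[22,6]
#11 0x1a→b6/s2 VC-HIT; vc=[22,26]
#12 0x2e→b11/s3 L1-HIT; vc=[22,26]
#13 0x2f→b11/s3 L1-HIT; vc=[22,26]
#14 0x5a→b22/s2 VC-HIT; vc=[6,26]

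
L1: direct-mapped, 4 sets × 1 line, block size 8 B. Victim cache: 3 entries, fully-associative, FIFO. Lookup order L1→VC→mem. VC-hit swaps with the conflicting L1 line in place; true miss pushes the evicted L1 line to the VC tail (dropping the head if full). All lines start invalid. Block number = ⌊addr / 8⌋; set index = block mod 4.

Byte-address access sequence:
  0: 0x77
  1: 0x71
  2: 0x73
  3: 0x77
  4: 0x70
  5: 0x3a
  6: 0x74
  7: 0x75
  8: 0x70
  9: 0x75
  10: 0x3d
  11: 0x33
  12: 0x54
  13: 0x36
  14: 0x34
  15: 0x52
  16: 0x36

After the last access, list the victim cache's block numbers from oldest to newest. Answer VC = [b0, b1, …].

VC = [14, 10]

0: 0x77 (blk 14, set 2) → MISS  vc=[]
1: 0x71 (blk 14, set 2) → L1-HIT  vc=[]
2: 0x73 (blk 14, set 2) → L1-HIT  vc=[]
3: 0x77 (blk 14, set 2) → L1-HIT  vc=[]
4: 0x70 (blk 14, set 2) → L1-HIT  vc=[]
5: 0x3a (blk 7, set 3) → MISS  vc=[]
6: 0x74 (blk 14, set 2) → L1-HIT  vc=[]
7: 0x75 (blk 14, set 2) → L1-HIT  vc=[]
8: 0x70 (blk 14, set 2) → L1-HIT  vc=[]
9: 0x75 (blk 14, set 2) → L1-HIT  vc=[]
10: 0x3d (blk 7, set 3) → L1-HIT  vc=[]
11: 0x33 (blk 6, set 2) → MISS  vc=[14]
12: 0x54 (blk 10, set 2) → MISS  vc=[14, 6]
13: 0x36 (blk 6, set 2) → VC-HIT  vc=[14, 10]
14: 0x34 (blk 6, set 2) → L1-HIT  vc=[14, 10]
15: 0x52 (blk 10, set 2) → VC-HIT  vc=[14, 6]
16: 0x36 (blk 6, set 2) → VC-HIT  vc=[14, 10]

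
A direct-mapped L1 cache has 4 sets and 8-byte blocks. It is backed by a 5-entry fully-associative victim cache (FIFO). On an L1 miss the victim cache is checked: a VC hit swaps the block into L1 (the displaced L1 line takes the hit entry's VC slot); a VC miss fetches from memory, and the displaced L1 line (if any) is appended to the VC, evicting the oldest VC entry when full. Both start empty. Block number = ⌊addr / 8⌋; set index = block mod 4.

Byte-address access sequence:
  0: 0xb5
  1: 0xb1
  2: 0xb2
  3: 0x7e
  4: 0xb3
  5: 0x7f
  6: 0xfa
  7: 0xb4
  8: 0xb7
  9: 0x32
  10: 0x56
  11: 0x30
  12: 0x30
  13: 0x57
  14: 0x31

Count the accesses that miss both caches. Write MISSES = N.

  [0] addr=0xb5 blk=22 s=2: MISS | VC []
  [1] addr=0xb1 blk=22 s=2: L1-HIT | VC []
  [2] addr=0xb2 blk=22 s=2: L1-HIT | VC []
  [3] addr=0x7e blk=15 s=3: MISS | VC []
  [4] addr=0xb3 blk=22 s=2: L1-HIT | VC []
  [5] addr=0x7f blk=15 s=3: L1-HIT | VC []
  [6] addr=0xfa blk=31 s=3: MISS | VC [15]
  [7] addr=0xb4 blk=22 s=2: L1-HIT | VC [15]
  [8] addr=0xb7 blk=22 s=2: L1-HIT | VC [15]
  [9] addr=0x32 blk=6 s=2: MISS | VC [15, 22]
  [10] addr=0x56 blk=10 s=2: MISS | VC [15, 22, 6]
  [11] addr=0x30 blk=6 s=2: VC-HIT | VC [15, 22, 10]
  [12] addr=0x30 blk=6 s=2: L1-HIT | VC [15, 22, 10]
  [13] addr=0x57 blk=10 s=2: VC-HIT | VC [15, 22, 6]
  [14] addr=0x31 blk=6 s=2: VC-HIT | VC [15, 22, 10]

MISSES = 5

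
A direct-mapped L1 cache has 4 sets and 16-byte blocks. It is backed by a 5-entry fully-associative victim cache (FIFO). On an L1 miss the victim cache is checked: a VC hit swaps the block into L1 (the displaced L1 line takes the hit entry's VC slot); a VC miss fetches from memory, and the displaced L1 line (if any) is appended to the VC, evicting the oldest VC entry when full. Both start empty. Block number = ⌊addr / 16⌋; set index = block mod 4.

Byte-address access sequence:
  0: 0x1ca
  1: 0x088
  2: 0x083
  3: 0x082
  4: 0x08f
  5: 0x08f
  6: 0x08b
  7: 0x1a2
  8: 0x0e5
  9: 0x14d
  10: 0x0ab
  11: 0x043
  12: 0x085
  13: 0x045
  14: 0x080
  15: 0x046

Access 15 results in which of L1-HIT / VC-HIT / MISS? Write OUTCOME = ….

0: 0x1ca (blk 28, set 0) → MISS  vc=[]
1: 0x88 (blk 8, set 0) → MISS  vc=[28]
2: 0x83 (blk 8, set 0) → L1-HIT  vc=[28]
3: 0x82 (blk 8, set 0) → L1-HIT  vc=[28]
4: 0x8f (blk 8, set 0) → L1-HIT  vc=[28]
5: 0x8f (blk 8, set 0) → L1-HIT  vc=[28]
6: 0x8b (blk 8, set 0) → L1-HIT  vc=[28]
7: 0x1a2 (blk 26, set 2) → MISS  vc=[28]
8: 0xe5 (blk 14, set 2) → MISS  vc=[28, 26]
9: 0x14d (blk 20, set 0) → MISS  vc=[28, 26, 8]
10: 0xab (blk 10, set 2) → MISS  vc=[28, 26, 8, 14]
11: 0x43 (blk 4, set 0) → MISS  vc=[28, 26, 8, 14, 20]
12: 0x85 (blk 8, set 0) → VC-HIT  vc=[28, 26, 4, 14, 20]
13: 0x45 (blk 4, set 0) → VC-HIT  vc=[28, 26, 8, 14, 20]
14: 0x80 (blk 8, set 0) → VC-HIT  vc=[28, 26, 4, 14, 20]
15: 0x46 (blk 4, set 0) → VC-HIT  vc=[28, 26, 8, 14, 20]

OUTCOME = VC-HIT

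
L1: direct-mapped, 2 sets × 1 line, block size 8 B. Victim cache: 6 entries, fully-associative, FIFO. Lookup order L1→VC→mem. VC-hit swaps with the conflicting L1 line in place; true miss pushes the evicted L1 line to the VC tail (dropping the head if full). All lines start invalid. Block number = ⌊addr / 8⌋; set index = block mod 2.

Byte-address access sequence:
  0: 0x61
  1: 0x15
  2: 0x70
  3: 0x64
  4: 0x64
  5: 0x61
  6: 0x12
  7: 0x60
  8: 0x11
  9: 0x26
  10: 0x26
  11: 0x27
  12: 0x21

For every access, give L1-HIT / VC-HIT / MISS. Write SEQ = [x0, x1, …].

SEQ = [MISS, MISS, MISS, VC-HIT, L1-HIT, L1-HIT, VC-HIT, VC-HIT, VC-HIT, MISS, L1-HIT, L1-HIT, L1-HIT]

0: 0x61 (blk 12, set 0) → MISS  vc=[]
1: 0x15 (blk 2, set 0) → MISS  vc=[12]
2: 0x70 (blk 14, set 0) → MISS  vc=[12, 2]
3: 0x64 (blk 12, set 0) → VC-HIT  vc=[14, 2]
4: 0x64 (blk 12, set 0) → L1-HIT  vc=[14, 2]
5: 0x61 (blk 12, set 0) → L1-HIT  vc=[14, 2]
6: 0x12 (blk 2, set 0) → VC-HIT  vc=[14, 12]
7: 0x60 (blk 12, set 0) → VC-HIT  vc=[14, 2]
8: 0x11 (blk 2, set 0) → VC-HIT  vc=[14, 12]
9: 0x26 (blk 4, set 0) → MISS  vc=[14, 12, 2]
10: 0x26 (blk 4, set 0) → L1-HIT  vc=[14, 12, 2]
11: 0x27 (blk 4, set 0) → L1-HIT  vc=[14, 12, 2]
12: 0x21 (blk 4, set 0) → L1-HIT  vc=[14, 12, 2]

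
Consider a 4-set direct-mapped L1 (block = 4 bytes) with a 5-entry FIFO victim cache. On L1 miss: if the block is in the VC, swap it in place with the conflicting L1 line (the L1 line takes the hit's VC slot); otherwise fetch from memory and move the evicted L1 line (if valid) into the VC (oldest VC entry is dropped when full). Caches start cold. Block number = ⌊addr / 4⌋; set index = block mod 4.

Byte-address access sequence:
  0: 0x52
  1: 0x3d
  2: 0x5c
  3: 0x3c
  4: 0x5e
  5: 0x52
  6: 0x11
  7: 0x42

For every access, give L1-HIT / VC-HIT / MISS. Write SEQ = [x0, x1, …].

0: 0x52 (blk 20, set 0) → MISS  vc=[]
1: 0x3d (blk 15, set 3) → MISS  vc=[]
2: 0x5c (blk 23, set 3) → MISS  vc=[15]
3: 0x3c (blk 15, set 3) → VC-HIT  vc=[23]
4: 0x5e (blk 23, set 3) → VC-HIT  vc=[15]
5: 0x52 (blk 20, set 0) → L1-HIT  vc=[15]
6: 0x11 (blk 4, set 0) → MISS  vc=[15, 20]
7: 0x42 (blk 16, set 0) → MISS  vc=[15, 20, 4]

SEQ = [MISS, MISS, MISS, VC-HIT, VC-HIT, L1-HIT, MISS, MISS]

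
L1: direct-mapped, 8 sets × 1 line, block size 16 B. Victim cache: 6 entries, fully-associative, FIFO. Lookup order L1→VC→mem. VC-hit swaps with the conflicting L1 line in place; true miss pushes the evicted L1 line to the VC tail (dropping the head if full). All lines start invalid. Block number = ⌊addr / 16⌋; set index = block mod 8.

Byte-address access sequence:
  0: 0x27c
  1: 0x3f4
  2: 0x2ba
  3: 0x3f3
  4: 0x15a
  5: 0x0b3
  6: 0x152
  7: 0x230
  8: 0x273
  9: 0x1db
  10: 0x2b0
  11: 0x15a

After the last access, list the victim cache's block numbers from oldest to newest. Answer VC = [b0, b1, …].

#0 0x27c→b39/s7 MISS; vc=[]
#1 0x3f4→b63/s7 MISS; vc=[39]
#2 0x2ba→b43/s3 MISS; vc=[39]
#3 0x3f3→b63/s7 L1-HIT; vc=[39]
#4 0x15a→b21/s5 MISS; vc=[39]
#5 0xb3→b11/s3 MISS; vc=[39,43]
#6 0x152→b21/s5 L1-HIT; vc=[39,43]
#7 0x230→b35/s3 MISS; vc=[39,43,11]
#8 0x273→b39/s7 VC-HIT; vc=[63,43,11]
#9 0x1db→b29/s5 MISS; vc=[63,43,11,21]
#10 0x2b0→b43/s3 VC-HIT; vc=[63,35,11,21]
#11 0x15a→b21/s5 VC-HIT; vc=[63,35,11,29]

VC = [63, 35, 11, 29]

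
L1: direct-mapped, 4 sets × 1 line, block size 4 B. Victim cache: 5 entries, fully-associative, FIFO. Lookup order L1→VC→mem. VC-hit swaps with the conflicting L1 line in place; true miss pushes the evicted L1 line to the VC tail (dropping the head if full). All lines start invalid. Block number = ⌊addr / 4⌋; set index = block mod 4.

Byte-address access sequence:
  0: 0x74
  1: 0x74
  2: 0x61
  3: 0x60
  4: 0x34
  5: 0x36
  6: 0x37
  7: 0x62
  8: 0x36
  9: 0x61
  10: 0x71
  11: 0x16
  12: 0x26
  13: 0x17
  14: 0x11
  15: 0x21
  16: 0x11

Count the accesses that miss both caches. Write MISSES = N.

MISSES = 8

  [0] addr=0x74 blk=29 s=1: MISS | VC []
  [1] addr=0x74 blk=29 s=1: L1-HIT | VC []
  [2] addr=0x61 blk=24 s=0: MISS | VC []
  [3] addr=0x60 blk=24 s=0: L1-HIT | VC []
  [4] addr=0x34 blk=13 s=1: MISS | VC [29]
  [5] addr=0x36 blk=13 s=1: L1-HIT | VC [29]
  [6] addr=0x37 blk=13 s=1: L1-HIT | VC [29]
  [7] addr=0x62 blk=24 s=0: L1-HIT | VC [29]
  [8] addr=0x36 blk=13 s=1: L1-HIT | VC [29]
  [9] addr=0x61 blk=24 s=0: L1-HIT | VC [29]
  [10] addr=0x71 blk=28 s=0: MISS | VC [29, 24]
  [11] addr=0x16 blk=5 s=1: MISS | VC [29, 24, 13]
  [12] addr=0x26 blk=9 s=1: MISS | VC [29, 24, 13, 5]
  [13] addr=0x17 blk=5 s=1: VC-HIT | VC [29, 24, 13, 9]
  [14] addr=0x11 blk=4 s=0: MISS | VC [29, 24, 13, 9, 28]
  [15] addr=0x21 blk=8 s=0: MISS | VC [24, 13, 9, 28, 4]
  [16] addr=0x11 blk=4 s=0: VC-HIT | VC [24, 13, 9, 28, 8]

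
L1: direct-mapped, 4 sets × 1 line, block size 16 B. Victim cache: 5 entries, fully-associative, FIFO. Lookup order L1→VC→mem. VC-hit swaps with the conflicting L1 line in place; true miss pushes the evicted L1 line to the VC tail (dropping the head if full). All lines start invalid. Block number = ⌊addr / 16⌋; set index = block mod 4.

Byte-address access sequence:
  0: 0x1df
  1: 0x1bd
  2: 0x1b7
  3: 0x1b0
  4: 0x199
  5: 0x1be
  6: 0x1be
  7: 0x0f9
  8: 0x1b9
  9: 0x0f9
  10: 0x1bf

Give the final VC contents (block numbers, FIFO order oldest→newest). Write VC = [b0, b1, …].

VC = [29, 15]

#0 0x1df→b29/s1 MISS; vc=[]
#1 0x1bd→b27/s3 MISS; vc=[]
#2 0x1b7→b27/s3 L1-HIT; vc=[]
#3 0x1b0→b27/s3 L1-HIT; vc=[]
#4 0x199→b25/s1 MISS; vc=[29]
#5 0x1be→b27/s3 L1-HIT; vc=[29]
#6 0x1be→b27/s3 L1-HIT; vc=[29]
#7 0xf9→b15/s3 MISS; vc=[29,27]
#8 0x1b9→b27/s3 VC-HIT; vc=[29,15]
#9 0xf9→b15/s3 VC-HIT; vc=[29,27]
#10 0x1bf→b27/s3 VC-HIT; vc=[29,15]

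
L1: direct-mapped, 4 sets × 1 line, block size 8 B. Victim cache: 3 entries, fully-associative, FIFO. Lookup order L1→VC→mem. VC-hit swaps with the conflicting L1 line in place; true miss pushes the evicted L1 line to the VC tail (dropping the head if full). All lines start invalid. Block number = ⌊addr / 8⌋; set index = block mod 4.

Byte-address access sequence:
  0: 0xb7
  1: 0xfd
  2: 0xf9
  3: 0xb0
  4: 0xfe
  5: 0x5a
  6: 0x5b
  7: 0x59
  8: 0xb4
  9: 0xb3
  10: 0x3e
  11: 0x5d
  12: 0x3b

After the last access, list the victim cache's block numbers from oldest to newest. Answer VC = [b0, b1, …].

VC = [31, 11]

0: 0xb7 (blk 22, set 2) → MISS  vc=[]
1: 0xfd (blk 31, set 3) → MISS  vc=[]
2: 0xf9 (blk 31, set 3) → L1-HIT  vc=[]
3: 0xb0 (blk 22, set 2) → L1-HIT  vc=[]
4: 0xfe (blk 31, set 3) → L1-HIT  vc=[]
5: 0x5a (blk 11, set 3) → MISS  vc=[31]
6: 0x5b (blk 11, set 3) → L1-HIT  vc=[31]
7: 0x59 (blk 11, set 3) → L1-HIT  vc=[31]
8: 0xb4 (blk 22, set 2) → L1-HIT  vc=[31]
9: 0xb3 (blk 22, set 2) → L1-HIT  vc=[31]
10: 0x3e (blk 7, set 3) → MISS  vc=[31, 11]
11: 0x5d (blk 11, set 3) → VC-HIT  vc=[31, 7]
12: 0x3b (blk 7, set 3) → VC-HIT  vc=[31, 11]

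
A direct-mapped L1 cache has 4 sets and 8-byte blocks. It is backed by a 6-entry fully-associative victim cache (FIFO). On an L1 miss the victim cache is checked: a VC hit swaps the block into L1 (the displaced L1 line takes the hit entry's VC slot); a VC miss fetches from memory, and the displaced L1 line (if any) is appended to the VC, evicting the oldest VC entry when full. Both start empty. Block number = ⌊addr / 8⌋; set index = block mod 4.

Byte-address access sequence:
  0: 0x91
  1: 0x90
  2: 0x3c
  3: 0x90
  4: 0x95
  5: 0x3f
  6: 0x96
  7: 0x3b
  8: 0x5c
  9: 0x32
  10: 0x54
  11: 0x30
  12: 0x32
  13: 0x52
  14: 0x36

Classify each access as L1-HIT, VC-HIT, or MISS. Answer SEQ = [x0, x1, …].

SEQ = [MISS, L1-HIT, MISS, L1-HIT, L1-HIT, L1-HIT, L1-HIT, L1-HIT, MISS, MISS, MISS, VC-HIT, L1-HIT, VC-HIT, VC-HIT]

  [0] addr=0x91 blk=18 s=2: MISS | VC []
  [1] addr=0x90 blk=18 s=2: L1-HIT | VC []
  [2] addr=0x3c blk=7 s=3: MISS | VC []
  [3] addr=0x90 blk=18 s=2: L1-HIT | VC []
  [4] addr=0x95 blk=18 s=2: L1-HIT | VC []
  [5] addr=0x3f blk=7 s=3: L1-HIT | VC []
  [6] addr=0x96 blk=18 s=2: L1-HIT | VC []
  [7] addr=0x3b blk=7 s=3: L1-HIT | VC []
  [8] addr=0x5c blk=11 s=3: MISS | VC [7]
  [9] addr=0x32 blk=6 s=2: MISS | VC [7, 18]
  [10] addr=0x54 blk=10 s=2: MISS | VC [7, 18, 6]
  [11] addr=0x30 blk=6 s=2: VC-HIT | VC [7, 18, 10]
  [12] addr=0x32 blk=6 s=2: L1-HIT | VC [7, 18, 10]
  [13] addr=0x52 blk=10 s=2: VC-HIT | VC [7, 18, 6]
  [14] addr=0x36 blk=6 s=2: VC-HIT | VC [7, 18, 10]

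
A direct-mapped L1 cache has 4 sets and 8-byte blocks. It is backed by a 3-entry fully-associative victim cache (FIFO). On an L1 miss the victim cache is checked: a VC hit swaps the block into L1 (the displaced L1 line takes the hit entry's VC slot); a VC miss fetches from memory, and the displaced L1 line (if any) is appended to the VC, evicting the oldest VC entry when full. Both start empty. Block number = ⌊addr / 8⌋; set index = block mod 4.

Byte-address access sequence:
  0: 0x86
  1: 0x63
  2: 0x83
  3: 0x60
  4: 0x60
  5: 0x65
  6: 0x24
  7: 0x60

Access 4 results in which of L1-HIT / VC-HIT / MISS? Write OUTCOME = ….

  [0] addr=0x86 blk=16 s=0: MISS | VC []
  [1] addr=0x63 blk=12 s=0: MISS | VC [16]
  [2] addr=0x83 blk=16 s=0: VC-HIT | VC [12]
  [3] addr=0x60 blk=12 s=0: VC-HIT | VC [16]
  [4] addr=0x60 blk=12 s=0: L1-HIT | VC [16]
  [5] addr=0x65 blk=12 s=0: L1-HIT | VC [16]
  [6] addr=0x24 blk=4 s=0: MISS | VC [16, 12]
  [7] addr=0x60 blk=12 s=0: VC-HIT | VC [16, 4]

OUTCOME = L1-HIT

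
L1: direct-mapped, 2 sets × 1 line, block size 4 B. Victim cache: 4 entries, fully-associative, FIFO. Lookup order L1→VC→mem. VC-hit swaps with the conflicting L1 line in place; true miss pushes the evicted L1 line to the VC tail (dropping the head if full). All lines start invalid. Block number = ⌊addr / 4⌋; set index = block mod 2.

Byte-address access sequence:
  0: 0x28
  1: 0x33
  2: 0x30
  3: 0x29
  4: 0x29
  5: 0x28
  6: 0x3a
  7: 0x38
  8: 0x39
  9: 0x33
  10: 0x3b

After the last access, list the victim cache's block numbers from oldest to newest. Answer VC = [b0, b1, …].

VC = [12, 10]

0: 0x28 (blk 10, set 0) → MISS  vc=[]
1: 0x33 (blk 12, set 0) → MISS  vc=[10]
2: 0x30 (blk 12, set 0) → L1-HIT  vc=[10]
3: 0x29 (blk 10, set 0) → VC-HIT  vc=[12]
4: 0x29 (blk 10, set 0) → L1-HIT  vc=[12]
5: 0x28 (blk 10, set 0) → L1-HIT  vc=[12]
6: 0x3a (blk 14, set 0) → MISS  vc=[12, 10]
7: 0x38 (blk 14, set 0) → L1-HIT  vc=[12, 10]
8: 0x39 (blk 14, set 0) → L1-HIT  vc=[12, 10]
9: 0x33 (blk 12, set 0) → VC-HIT  vc=[14, 10]
10: 0x3b (blk 14, set 0) → VC-HIT  vc=[12, 10]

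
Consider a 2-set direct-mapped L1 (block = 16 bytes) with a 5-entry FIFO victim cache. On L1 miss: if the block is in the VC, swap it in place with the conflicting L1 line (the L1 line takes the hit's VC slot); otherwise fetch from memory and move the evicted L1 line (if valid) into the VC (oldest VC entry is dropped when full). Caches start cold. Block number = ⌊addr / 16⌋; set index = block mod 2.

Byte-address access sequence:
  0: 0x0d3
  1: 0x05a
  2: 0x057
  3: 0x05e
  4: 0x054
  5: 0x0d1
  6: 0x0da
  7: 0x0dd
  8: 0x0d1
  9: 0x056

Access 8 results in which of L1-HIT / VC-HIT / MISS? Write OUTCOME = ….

OUTCOME = L1-HIT

#0 0xd3→b13/s1 MISS; vc=[]
#1 0x5a→b5/s1 MISS; vc=[13]
#2 0x57→b5/s1 L1-HIT; vc=[13]
#3 0x5e→b5/s1 L1-HIT; vc=[13]
#4 0x54→b5/s1 L1-HIT; vc=[13]
#5 0xd1→b13/s1 VC-HIT; vc=[5]
#6 0xda→b13/s1 L1-HIT; vc=[5]
#7 0xdd→b13/s1 L1-HIT; vc=[5]
#8 0xd1→b13/s1 L1-HIT; vc=[5]
#9 0x56→b5/s1 VC-HIT; vc=[13]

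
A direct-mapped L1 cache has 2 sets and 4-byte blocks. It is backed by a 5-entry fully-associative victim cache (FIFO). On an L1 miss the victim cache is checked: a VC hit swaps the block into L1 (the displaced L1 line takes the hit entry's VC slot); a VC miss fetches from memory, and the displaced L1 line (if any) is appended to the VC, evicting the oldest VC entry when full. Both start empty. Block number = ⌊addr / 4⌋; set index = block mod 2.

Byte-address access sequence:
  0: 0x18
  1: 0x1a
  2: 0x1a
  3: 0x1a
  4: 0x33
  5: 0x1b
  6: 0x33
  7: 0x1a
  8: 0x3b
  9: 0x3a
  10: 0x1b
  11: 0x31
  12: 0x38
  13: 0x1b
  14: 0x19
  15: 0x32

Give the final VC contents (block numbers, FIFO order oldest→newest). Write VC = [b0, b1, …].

VC = [14, 6]

  [0] addr=0x18 blk=6 s=0: MISS | VC []
  [1] addr=0x1a blk=6 s=0: L1-HIT | VC []
  [2] addr=0x1a blk=6 s=0: L1-HIT | VC []
  [3] addr=0x1a blk=6 s=0: L1-HIT | VC []
  [4] addr=0x33 blk=12 s=0: MISS | VC [6]
  [5] addr=0x1b blk=6 s=0: VC-HIT | VC [12]
  [6] addr=0x33 blk=12 s=0: VC-HIT | VC [6]
  [7] addr=0x1a blk=6 s=0: VC-HIT | VC [12]
  [8] addr=0x3b blk=14 s=0: MISS | VC [12, 6]
  [9] addr=0x3a blk=14 s=0: L1-HIT | VC [12, 6]
  [10] addr=0x1b blk=6 s=0: VC-HIT | VC [12, 14]
  [11] addr=0x31 blk=12 s=0: VC-HIT | VC [6, 14]
  [12] addr=0x38 blk=14 s=0: VC-HIT | VC [6, 12]
  [13] addr=0x1b blk=6 s=0: VC-HIT | VC [14, 12]
  [14] addr=0x19 blk=6 s=0: L1-HIT | VC [14, 12]
  [15] addr=0x32 blk=12 s=0: VC-HIT | VC [14, 6]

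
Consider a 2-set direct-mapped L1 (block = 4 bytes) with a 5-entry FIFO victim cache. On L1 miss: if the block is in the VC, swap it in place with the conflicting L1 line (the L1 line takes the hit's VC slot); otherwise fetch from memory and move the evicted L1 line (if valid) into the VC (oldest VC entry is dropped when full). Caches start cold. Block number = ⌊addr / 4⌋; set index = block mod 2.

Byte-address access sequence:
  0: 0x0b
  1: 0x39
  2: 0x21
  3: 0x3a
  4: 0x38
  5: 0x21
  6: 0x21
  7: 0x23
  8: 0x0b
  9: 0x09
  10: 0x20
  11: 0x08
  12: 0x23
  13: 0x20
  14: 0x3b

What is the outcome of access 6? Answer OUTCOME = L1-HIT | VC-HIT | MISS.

0: 0xb (blk 2, set 0) → MISS  vc=[]
1: 0x39 (blk 14, set 0) → MISS  vc=[2]
2: 0x21 (blk 8, set 0) → MISS  vc=[2, 14]
3: 0x3a (blk 14, set 0) → VC-HIT  vc=[2, 8]
4: 0x38 (blk 14, set 0) → L1-HIT  vc=[2, 8]
5: 0x21 (blk 8, set 0) → VC-HIT  vc=[2, 14]
6: 0x21 (blk 8, set 0) → L1-HIT  vc=[2, 14]
7: 0x23 (blk 8, set 0) → L1-HIT  vc=[2, 14]
8: 0xb (blk 2, set 0) → VC-HIT  vc=[8, 14]
9: 0x9 (blk 2, set 0) → L1-HIT  vc=[8, 14]
10: 0x20 (blk 8, set 0) → VC-HIT  vc=[2, 14]
11: 0x8 (blk 2, set 0) → VC-HIT  vc=[8, 14]
12: 0x23 (blk 8, set 0) → VC-HIT  vc=[2, 14]
13: 0x20 (blk 8, set 0) → L1-HIT  vc=[2, 14]
14: 0x3b (blk 14, set 0) → VC-HIT  vc=[2, 8]

OUTCOME = L1-HIT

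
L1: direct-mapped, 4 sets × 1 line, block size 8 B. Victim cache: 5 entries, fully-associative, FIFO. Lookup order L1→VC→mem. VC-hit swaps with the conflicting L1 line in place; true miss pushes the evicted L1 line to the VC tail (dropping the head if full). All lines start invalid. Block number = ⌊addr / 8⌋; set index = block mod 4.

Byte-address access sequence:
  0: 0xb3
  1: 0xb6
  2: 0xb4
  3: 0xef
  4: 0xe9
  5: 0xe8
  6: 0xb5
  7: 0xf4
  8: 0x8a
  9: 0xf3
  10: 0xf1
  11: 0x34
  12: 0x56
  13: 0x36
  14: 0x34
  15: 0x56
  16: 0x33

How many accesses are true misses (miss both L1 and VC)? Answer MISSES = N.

MISSES = 6

#0 0xb3→b22/s2 MISS; vc=[]
#1 0xb6→b22/s2 L1-HIT; vc=[]
#2 0xb4→b22/s2 L1-HIT; vc=[]
#3 0xef→b29/s1 MISS; vc=[]
#4 0xe9→b29/s1 L1-HIT; vc=[]
#5 0xe8→b29/s1 L1-HIT; vc=[]
#6 0xb5→b22/s2 L1-HIT; vc=[]
#7 0xf4→b30/s2 MISS; vc=[22]
#8 0x8a→b17/s1 MISS; vc=[22,29]
#9 0xf3→b30/s2 L1-HIT; vc=[22,29]
#10 0xf1→b30/s2 L1-HIT; vc=[22,29]
#11 0x34→b6/s2 MISS; vc=[22,29,30]
#12 0x56→b10/s2 MISS; vc=[22,29,30,6]
#13 0x36→b6/s2 VC-HIT; vc=[22,29,30,10]
#14 0x34→b6/s2 L1-HIT; vc=[22,29,30,10]
#15 0x56→b10/s2 VC-HIT; vc=[22,29,30,6]
#16 0x33→b6/s2 VC-HIT; vc=[22,29,30,10]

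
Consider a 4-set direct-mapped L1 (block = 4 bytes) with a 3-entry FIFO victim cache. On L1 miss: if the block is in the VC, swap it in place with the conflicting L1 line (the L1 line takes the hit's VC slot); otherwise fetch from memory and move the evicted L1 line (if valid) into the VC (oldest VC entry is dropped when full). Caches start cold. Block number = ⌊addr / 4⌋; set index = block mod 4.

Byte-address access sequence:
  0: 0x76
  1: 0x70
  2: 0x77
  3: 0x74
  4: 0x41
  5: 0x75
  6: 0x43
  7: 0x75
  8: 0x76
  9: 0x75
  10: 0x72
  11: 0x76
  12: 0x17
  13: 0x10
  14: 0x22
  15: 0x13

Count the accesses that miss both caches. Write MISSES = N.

MISSES = 6

  [0] addr=0x76 blk=29 s=1: MISS | VC []
  [1] addr=0x70 blk=28 s=0: MISS | VC []
  [2] addr=0x77 blk=29 s=1: L1-HIT | VC []
  [3] addr=0x74 blk=29 s=1: L1-HIT | VC []
  [4] addr=0x41 blk=16 s=0: MISS | VC [28]
  [5] addr=0x75 blk=29 s=1: L1-HIT | VC [28]
  [6] addr=0x43 blk=16 s=0: L1-HIT | VC [28]
  [7] addr=0x75 blk=29 s=1: L1-HIT | VC [28]
  [8] addr=0x76 blk=29 s=1: L1-HIT | VC [28]
  [9] addr=0x75 blk=29 s=1: L1-HIT | VC [28]
  [10] addr=0x72 blk=28 s=0: VC-HIT | VC [16]
  [11] addr=0x76 blk=29 s=1: L1-HIT | VC [16]
  [12] addr=0x17 blk=5 s=1: MISS | VC [16, 29]
  [13] addr=0x10 blk=4 s=0: MISS | VC [16, 29, 28]
  [14] addr=0x22 blk=8 s=0: MISS | VC [29, 28, 4]
  [15] addr=0x13 blk=4 s=0: VC-HIT | VC [29, 28, 8]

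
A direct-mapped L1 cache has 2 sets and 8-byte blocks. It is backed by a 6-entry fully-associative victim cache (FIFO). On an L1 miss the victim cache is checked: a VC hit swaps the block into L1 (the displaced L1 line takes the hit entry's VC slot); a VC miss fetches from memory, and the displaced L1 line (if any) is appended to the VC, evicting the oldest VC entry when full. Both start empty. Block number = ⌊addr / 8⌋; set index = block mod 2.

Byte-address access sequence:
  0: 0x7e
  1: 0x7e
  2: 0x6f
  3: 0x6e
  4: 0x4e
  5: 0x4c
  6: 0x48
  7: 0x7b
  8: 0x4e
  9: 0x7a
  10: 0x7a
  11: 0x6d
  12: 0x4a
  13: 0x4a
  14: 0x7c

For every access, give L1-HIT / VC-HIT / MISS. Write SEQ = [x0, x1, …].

SEQ = [MISS, L1-HIT, MISS, L1-HIT, MISS, L1-HIT, L1-HIT, VC-HIT, VC-HIT, VC-HIT, L1-HIT, VC-HIT, VC-HIT, L1-HIT, VC-HIT]

#0 0x7e→b15/s1 MISS; vc=[]
#1 0x7e→b15/s1 L1-HIT; vc=[]
#2 0x6f→b13/s1 MISS; vc=[15]
#3 0x6e→b13/s1 L1-HIT; vc=[15]
#4 0x4e→b9/s1 MISS; vc=[15,13]
#5 0x4c→b9/s1 L1-HIT; vc=[15,13]
#6 0x48→b9/s1 L1-HIT; vc=[15,13]
#7 0x7b→b15/s1 VC-HIT; vc=[9,13]
#8 0x4e→b9/s1 VC-HIT; vc=[15,13]
#9 0x7a→b15/s1 VC-HIT; vc=[9,13]
#10 0x7a→b15/s1 L1-HIT; vc=[9,13]
#11 0x6d→b13/s1 VC-HIT; vc=[9,15]
#12 0x4a→b9/s1 VC-HIT; vc=[13,15]
#13 0x4a→b9/s1 L1-HIT; vc=[13,15]
#14 0x7c→b15/s1 VC-HIT; vc=[13,9]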